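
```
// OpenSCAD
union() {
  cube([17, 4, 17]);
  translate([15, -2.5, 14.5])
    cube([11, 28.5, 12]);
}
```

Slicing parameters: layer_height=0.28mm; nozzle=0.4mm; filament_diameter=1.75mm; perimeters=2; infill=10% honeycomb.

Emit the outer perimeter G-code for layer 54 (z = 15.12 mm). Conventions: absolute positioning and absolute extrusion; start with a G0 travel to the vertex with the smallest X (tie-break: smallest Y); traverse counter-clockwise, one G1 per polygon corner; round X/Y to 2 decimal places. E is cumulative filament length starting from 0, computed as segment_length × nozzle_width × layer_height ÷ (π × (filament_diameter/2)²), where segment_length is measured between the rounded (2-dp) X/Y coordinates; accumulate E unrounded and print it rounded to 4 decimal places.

At z = 15.12 mm: the cube (footprint 17×4) is included at this height; the 11×28.5 cube at (15, -2.5) contributes its full rectangle; Merging all regions: the regions partially overlap (shared area 8.00 mm²), so overlapping operands fuse into one piece — 1 connected region. The outline is a single polygon with 8 vertices. Extrusion per mm of travel: 0.4 × 0.28 / (π × 0.875²) = 0.046564. Accumulating E over each segment gives final E = 5.0755.

G0 X0.00 Y0.00 Z15.12
G1 X15.00 Y0.00 E0.6985
G1 X15.00 Y-2.50 E0.8149
G1 X26.00 Y-2.50 E1.3271
G1 X26.00 Y26.00 E2.6542
G1 X15.00 Y26.00 E3.1664
G1 X15.00 Y4.00 E4.1908
G1 X0.00 Y4.00 E4.8892
G1 X0.00 Y0.00 E5.0755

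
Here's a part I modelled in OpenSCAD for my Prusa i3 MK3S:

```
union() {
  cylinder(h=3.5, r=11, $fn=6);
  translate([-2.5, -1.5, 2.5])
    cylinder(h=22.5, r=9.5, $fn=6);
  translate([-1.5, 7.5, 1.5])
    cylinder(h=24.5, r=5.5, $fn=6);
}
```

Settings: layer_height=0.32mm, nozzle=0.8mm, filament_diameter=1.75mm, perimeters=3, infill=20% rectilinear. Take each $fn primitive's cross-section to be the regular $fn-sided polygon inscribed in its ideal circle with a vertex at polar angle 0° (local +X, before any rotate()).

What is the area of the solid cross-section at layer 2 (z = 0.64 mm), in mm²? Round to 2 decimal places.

314.37 mm²

At z = 0.64 mm: the r=11 cylinder contributes a regular 6-gon of circumradius 11 (area = (6/2)·11.000²·sin(360°/6) = 314.37 mm²); the cylinder at (-2.5, -1.5) does not reach this height (z outside [2.5, 25]); the cylinder at (-1.5, 7.5) is not intersected at this z (z outside [1.5, 26]); Merging all regions: only the r=11 cylinder is present, so the union is just that shape — area = 314.37 mm². Overall, the cross-section is a single solid region. Net area = 314.37 mm².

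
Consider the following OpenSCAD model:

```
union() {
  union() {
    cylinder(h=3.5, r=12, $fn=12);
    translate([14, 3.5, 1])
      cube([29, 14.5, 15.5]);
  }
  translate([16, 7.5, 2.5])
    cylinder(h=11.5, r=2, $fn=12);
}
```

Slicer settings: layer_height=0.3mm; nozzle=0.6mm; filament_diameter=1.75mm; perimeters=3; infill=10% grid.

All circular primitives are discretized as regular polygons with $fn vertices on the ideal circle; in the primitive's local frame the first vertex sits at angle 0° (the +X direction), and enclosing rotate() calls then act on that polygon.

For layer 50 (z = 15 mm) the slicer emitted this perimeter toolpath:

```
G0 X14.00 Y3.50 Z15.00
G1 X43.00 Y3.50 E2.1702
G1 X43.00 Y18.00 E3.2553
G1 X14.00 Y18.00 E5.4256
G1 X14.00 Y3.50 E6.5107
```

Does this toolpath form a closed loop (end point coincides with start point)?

Start point (G0): (14.00, 3.50). End point (last G1): the path returns to the start — closed.

yes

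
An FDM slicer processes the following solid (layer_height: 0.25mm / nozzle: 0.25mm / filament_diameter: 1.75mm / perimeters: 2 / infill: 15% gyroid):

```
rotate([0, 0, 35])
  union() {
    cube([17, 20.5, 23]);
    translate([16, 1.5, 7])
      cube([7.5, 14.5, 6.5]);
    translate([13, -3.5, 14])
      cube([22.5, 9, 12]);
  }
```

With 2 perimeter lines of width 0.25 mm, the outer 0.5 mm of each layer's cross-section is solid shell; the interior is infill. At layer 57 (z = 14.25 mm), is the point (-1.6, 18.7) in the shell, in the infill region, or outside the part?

At z = 14.25 mm: the cube is present — its section is the full 17×20.5 rectangle; the cube at (16, 1.5) is absent (z outside [7, 13.5]); the cube at (13, -3.5) is present — its section is the full 22.5×9 rectangle; Combining (union): the regions partially overlap (shared area 22.00 mm²), so overlapping operands fuse into one piece — 1 connected region; (rotated 35° about Z; rotation is an isometry so areas/perimeters/island counts are preserved). Overall, the cross-section is a single solid region. Undo the 35° rotation: the query point maps to (9.415, 16.236) in the un-rotated model frame. The nearest boundary edge runs (0.00, 20.50)→(17.00, 20.50); distance from the point to it = 4.26 mm. The point is inside the cross-section and 4.26 mm from the nearest boundary — more than the 0.5 mm shell width (2 × 0.25), so it's in the infill interior.

infill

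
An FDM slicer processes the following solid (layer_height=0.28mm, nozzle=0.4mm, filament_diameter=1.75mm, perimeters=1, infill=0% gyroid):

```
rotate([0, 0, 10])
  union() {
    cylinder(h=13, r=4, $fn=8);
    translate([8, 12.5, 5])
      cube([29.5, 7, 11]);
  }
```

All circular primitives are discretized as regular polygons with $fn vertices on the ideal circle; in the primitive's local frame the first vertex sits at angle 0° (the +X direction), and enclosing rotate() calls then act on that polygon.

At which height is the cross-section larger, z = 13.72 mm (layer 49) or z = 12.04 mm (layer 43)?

Layer 49 (z = 13.72): the cylinder is absent (z outside [0, 13]); the cube at (8, 12.5) (footprint 29.5×7) is included at this height (area 206.50 mm²); Combining (union): only the 29.5×7 cube at (8, 12.5) is present, so the union is just that shape — area = 206.50 mm²; (whole slice rotated 10° about Z — lengths, areas and connectivity unchanged). So its area = 206.50 mm². Layer 43 (z = 12.04): the r=4 cylinder contributes a regular 8-gon of circumradius 4 (area = (8/2)·4.000²·sin(360°/8) = 45.25 mm²); the cube at (8, 12.5) is present — its section is the full 29.5×7 rectangle (area 206.50 mm²); Merging all regions: the 2 present regions are separate (no shared area or edge), so areas and boundary lengths simply add and each stays a separate island — area = 251.75 mm²; (whole slice rotated 10° about Z — lengths, areas and connectivity unchanged). So its area = 251.75 mm². Layer 43 is larger (251.75 vs 206.50 mm²).

layer 43 (z = 12.04 mm)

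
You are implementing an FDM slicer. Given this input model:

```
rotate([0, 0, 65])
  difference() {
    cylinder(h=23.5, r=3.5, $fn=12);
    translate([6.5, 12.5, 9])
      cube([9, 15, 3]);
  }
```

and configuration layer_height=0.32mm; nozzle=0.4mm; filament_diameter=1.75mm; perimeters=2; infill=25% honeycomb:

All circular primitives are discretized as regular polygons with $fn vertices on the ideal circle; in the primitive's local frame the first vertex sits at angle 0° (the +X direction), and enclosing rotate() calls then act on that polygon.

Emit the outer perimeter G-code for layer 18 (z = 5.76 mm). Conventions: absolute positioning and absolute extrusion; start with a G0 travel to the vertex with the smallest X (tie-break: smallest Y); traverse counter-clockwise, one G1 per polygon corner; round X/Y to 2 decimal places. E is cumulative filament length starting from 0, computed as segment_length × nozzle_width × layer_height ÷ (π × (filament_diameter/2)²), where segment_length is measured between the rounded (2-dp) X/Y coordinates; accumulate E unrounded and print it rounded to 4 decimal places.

G0 X-3.49 Y-0.31 Z5.76
G1 X-2.87 Y-2.01 E0.0963
G1 X-1.48 Y-3.17 E0.1926
G1 X0.31 Y-3.49 E0.2894
G1 X2.01 Y-2.87 E0.3857
G1 X3.17 Y-1.48 E0.4820
G1 X3.49 Y0.31 E0.5788
G1 X2.87 Y2.01 E0.6751
G1 X1.48 Y3.17 E0.7715
G1 X-0.31 Y3.49 E0.8682
G1 X-2.01 Y2.87 E0.9645
G1 X-3.17 Y1.48 E1.0609
G1 X-3.49 Y-0.31 E1.1576

At z = 5.76 mm: the cylinder: section is a regular 12-gon, circumradius r=3.5; the cube at (6.5, 12.5) does not reach this height (z outside [9, 12]); After the difference (first − rest): none of the subtracted shapes is present at this height, so the r=3.5 cylinder is unchanged — 1 connected region; (rotated 65° about Z; rotation is an isometry so areas/perimeters/island counts are preserved). The outline is a single polygon with 12 vertices. Extrusion per mm of travel: 0.4 × 0.32 / (π × 0.875²) = 0.053216. Accumulating E over each segment gives final E = 1.1576.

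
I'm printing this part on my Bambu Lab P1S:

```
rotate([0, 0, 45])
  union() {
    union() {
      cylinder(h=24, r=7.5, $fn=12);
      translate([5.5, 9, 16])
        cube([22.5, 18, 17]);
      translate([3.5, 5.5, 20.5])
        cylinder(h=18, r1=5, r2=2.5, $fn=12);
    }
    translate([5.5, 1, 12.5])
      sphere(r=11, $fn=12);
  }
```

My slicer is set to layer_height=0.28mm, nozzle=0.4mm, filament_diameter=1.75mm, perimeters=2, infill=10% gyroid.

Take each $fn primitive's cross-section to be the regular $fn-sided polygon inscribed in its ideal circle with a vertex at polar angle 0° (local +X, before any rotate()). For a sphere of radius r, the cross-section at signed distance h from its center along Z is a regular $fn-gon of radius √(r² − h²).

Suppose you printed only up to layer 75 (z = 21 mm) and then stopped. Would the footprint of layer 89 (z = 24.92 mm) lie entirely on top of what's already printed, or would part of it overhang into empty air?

entirely on top

Compare the two slices. At z = 21: the r=7.5 cylinder gives a regular 12-gon of circumradius 7.5 (constant along its height) (area = (12/2)·7.500²·sin(360°/12) = 168.75 mm²); the cube at (5.5, 9) is present — its section is the full 22.5×18 rectangle (area 405.00 mm²); the cone at (3.5, 5.5) (r1=5→r2=2.5) has section circumradius 4.931 here — a regular 12-gon (area = (12/2)·4.931²·sin(360°/12) = 72.93 mm²); Combining (union): the regions partially overlap — summed areas 646.68 mm² minus the doubly-counted overlap 39.59 mm² gives 607.09 mm² — area = 607.09 mm²; the r=11 sphere at (5.5, 1) contributes a regular 12-gon of circumradius √(11²−8.5²) = 6.982 (area = (12/2)·6.982²·sin(360°/12) = 146.25 mm²); Combining (union): the regions partially overlap — summed areas 753.34 mm² minus the doubly-counted overlap 96.05 mm² gives 657.29 mm² — area = 657.29 mm²; (whole slice rotated 45° about Z — lengths, areas and connectivity unchanged). At z = 24.92: the cylinder is not intersected at this z (z outside [0, 24]); the cube at (5.5, 9) is present — its section is the full 22.5×18 rectangle (area 405.00 mm²); the cone at (3.5, 5.5) contributes a regular 12-gon of circumradius 4.386 (interpolated between r1=5 and r2=2.5 at t=0.246) (area = (12/2)·4.386²·sin(360°/12) = 57.71 mm²); Merging all regions: the regions partially overlap — summed areas 462.71 mm² minus the doubly-counted overlap 0.11 mm² gives 462.61 mm² — area = 462.61 mm²; the sphere at (5.5, 1) does not reach this height (|z−center|=12.420 > r=11); Taking the union: only the result so far is present, so the union is just that shape — area = 462.61 mm²; (rotated 45° about Z; rotation is an isometry so areas/perimeters/island counts are preserved). Checking containment: the cross-section at z = 24.92 is a subset of the cross-section at z = 21.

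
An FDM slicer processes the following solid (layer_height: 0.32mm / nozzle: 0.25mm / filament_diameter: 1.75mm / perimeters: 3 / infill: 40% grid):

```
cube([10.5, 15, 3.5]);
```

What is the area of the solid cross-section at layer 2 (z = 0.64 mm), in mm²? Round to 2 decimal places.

At z = 0.64 mm: the 10.5×15 cube contributes its full rectangle (area 157.50 mm²). Overall, the cross-section is a single solid region. Net area = 157.50 mm².

157.50 mm²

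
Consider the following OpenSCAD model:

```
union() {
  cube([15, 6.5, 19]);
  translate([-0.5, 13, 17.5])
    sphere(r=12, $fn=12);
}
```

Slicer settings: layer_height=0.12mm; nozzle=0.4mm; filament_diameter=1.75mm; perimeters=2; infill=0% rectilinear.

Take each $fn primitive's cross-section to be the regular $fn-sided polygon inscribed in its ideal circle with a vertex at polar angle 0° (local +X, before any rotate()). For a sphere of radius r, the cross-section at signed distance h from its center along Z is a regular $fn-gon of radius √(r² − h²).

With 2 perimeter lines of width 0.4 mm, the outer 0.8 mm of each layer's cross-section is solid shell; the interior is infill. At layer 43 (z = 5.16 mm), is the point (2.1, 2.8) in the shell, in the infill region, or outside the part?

At z = 5.16 mm: the cube is present — its section is the full 15×6.5 rectangle; the sphere at (-0.5, 13) is not intersected at this z (|z−center|=12.340 > r=12); Taking the union: only the 15×6.5 cube is present, so the union is just that shape — 1 connected region. Overall, the cross-section is a single solid region. The nearest boundary edge runs (0.00, 6.50)→(0.00, 0.00); distance from the point to it = 2.10 mm. The point is inside the cross-section and 2.10 mm from the nearest boundary — more than the 0.8 mm shell width (2 × 0.4), so it's in the infill interior.

infill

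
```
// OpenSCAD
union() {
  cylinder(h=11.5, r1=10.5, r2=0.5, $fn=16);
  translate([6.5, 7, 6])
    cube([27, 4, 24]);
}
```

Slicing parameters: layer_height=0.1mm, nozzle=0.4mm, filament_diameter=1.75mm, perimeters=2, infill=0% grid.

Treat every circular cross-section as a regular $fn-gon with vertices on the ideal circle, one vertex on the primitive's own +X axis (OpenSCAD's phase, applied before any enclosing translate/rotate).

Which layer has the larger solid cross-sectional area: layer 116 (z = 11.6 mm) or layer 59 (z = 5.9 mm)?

Layer 116 (z = 11.6): the cone does not reach this height (z outside [0, 11.5]); the cube at (6.5, 7) is present — its section is the full 27×4 rectangle (area 108.00 mm²); Taking the union: only the 27×4 cube at (6.5, 7) is present, so the union is just that shape — area = 108.00 mm². So its area = 108.00 mm². Layer 59 (z = 5.9): the cone (r1=10.5→r2=0.5) has section circumradius 5.370 here — a regular 16-gon (area = (16/2)·5.370²·sin(360°/16) = 88.27 mm²); the cube at (6.5, 7) does not reach this height (z outside [6, 30]); Taking the union: only the cone is present, so the union is just that shape — area = 88.27 mm². So its area = 88.27 mm². Layer 116 is larger (108.00 vs 88.27 mm²).

layer 116 (z = 11.6 mm)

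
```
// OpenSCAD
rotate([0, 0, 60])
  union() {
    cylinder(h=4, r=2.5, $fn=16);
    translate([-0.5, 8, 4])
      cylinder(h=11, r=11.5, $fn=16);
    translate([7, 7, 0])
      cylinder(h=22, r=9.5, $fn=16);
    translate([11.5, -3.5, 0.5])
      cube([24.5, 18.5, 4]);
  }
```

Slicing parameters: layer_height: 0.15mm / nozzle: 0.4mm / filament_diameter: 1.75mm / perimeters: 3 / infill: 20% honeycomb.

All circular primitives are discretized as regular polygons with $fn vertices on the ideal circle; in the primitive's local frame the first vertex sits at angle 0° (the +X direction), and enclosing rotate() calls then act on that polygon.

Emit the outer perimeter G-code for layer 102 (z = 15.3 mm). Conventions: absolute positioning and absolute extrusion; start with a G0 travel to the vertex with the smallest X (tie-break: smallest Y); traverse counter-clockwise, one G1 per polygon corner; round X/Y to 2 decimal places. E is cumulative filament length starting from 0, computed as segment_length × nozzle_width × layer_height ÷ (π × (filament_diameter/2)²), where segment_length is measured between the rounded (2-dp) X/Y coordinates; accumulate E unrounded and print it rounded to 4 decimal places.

At z = 15.3 mm: the cylinder does not reach this height (z outside [0, 4]); the cylinder at (-0.5, 8) is not intersected at this z (z outside [4, 15]); the r=9.5 cylinder at (7, 7) contributes a regular 16-gon of circumradius 9.5; the cube at (11.5, -3.5) is not intersected at this z (z outside [0.5, 4.5]); Combining (union): only the r=9.5 cylinder at (7, 7) is present, so the union is just that shape — 1 connected region; (rotated 60° about Z; rotation is an isometry so areas/perimeters/island counts are preserved). The outline is a single polygon with 16 vertices. Extrusion per mm of travel: 0.4 × 0.15 / (π × 0.875²) = 0.024945. Accumulating E over each segment gives final E = 1.4795.

G0 X-11.98 Y10.80 Z15.30
G1 X-11.74 Y7.10 E0.0925
G1 X-10.10 Y3.78 E0.1849
G1 X-7.31 Y1.33 E0.2775
G1 X-3.80 Y0.14 E0.3699
G1 X-0.10 Y0.39 E0.4624
G1 X3.22 Y2.03 E0.5548
G1 X5.67 Y4.81 E0.6472
G1 X6.86 Y8.32 E0.7397
G1 X6.61 Y12.02 E0.8322
G1 X4.97 Y15.35 E0.9248
G1 X2.19 Y17.79 E1.0171
G1 X-1.32 Y18.98 E1.1095
G1 X-5.02 Y18.74 E1.2020
G1 X-8.35 Y17.10 E1.2946
G1 X-10.79 Y14.31 E1.3871
G1 X-11.98 Y10.80 E1.4795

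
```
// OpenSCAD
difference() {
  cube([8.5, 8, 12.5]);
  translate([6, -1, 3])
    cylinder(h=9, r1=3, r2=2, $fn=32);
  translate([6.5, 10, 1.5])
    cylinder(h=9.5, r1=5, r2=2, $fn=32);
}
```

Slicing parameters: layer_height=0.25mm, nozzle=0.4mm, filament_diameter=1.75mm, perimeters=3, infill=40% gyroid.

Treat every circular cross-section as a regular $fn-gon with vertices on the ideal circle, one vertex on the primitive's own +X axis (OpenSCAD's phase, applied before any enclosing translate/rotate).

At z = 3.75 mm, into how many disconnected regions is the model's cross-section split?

1

At z = 3.75 mm: the 8.5×8 cube contributes its full rectangle; the cone at (6, -1) (r1=3→r2=2) has section circumradius 2.917 here — a regular 32-gon; the cone at (6.5, 10) (r1=5→r2=2) has section circumradius 4.289 here — a regular 32-gon; After the difference (first − rest): starting from the 8.5×8 cube, the cone at (6, -1) partially overlaps it — only the 7.52 mm² overlap (of its 26.55 mm²) is removed, clipping the outline; the cone at (6.5, 10) partially overlaps it — only the 10.36 mm² overlap (of its 57.43 mm²) is removed, clipping the outline — 1 connected region. The result has 1 disconnected region.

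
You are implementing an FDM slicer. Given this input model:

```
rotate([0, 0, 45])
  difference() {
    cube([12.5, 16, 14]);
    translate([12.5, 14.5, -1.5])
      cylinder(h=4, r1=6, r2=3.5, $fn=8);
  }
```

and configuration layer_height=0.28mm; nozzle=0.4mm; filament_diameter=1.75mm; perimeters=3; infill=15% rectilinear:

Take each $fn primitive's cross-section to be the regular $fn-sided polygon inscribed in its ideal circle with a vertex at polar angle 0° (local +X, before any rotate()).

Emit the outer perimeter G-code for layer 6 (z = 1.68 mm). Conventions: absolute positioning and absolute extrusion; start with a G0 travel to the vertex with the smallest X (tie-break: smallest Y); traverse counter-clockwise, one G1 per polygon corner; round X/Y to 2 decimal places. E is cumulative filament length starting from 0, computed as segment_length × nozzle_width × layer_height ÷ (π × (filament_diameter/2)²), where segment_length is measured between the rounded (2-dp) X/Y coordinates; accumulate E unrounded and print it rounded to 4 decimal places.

At z = 1.68 mm: the cube (footprint 12.5×16) is included at this height; the cone at (12.5, 14.5) contributes a regular 8-gon of circumradius 4.013 (interpolated between r1=6 and r2=3.5 at t=0.795); After the difference (first − rest): starting from the 12.5×16 cube, the cone at (12.5, 14.5) partially overlaps it — only the 16.94 mm² overlap (of its 45.54 mm²) is removed, clipping the outline — 1 connected region; (rotated 45° about Z; rotation is an isometry so areas/perimeters/island counts are preserved). The outline is a single polygon with 7 vertices. Extrusion per mm of travel: 0.4 × 0.28 / (π × 0.875²) = 0.046564. Accumulating E over each segment gives final E = 2.6005.

G0 X-11.31 Y11.31 Z1.68
G1 X0.00 Y0.00 E0.7448
G1 X8.84 Y8.84 E1.3269
G1 X1.42 Y16.25 E1.8152
G1 X-1.41 Y15.08 E1.9578
G1 X-4.25 Y16.25 E2.1008
G1 X-4.87 Y17.75 E2.1764
G1 X-11.31 Y11.31 E2.6005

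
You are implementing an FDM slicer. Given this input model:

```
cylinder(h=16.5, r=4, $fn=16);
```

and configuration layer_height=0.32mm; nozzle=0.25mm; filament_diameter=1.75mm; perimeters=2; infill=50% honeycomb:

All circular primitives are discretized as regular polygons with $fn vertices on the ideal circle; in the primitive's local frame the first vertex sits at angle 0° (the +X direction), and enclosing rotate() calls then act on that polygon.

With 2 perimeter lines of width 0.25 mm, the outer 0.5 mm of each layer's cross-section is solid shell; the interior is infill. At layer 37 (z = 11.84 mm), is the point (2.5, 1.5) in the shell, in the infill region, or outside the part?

infill

At z = 11.84 mm: the r=4 cylinder gives a regular 16-gon of circumradius 4 (constant along its height). Overall, the cross-section is a single solid region. The nearest boundary edge runs (3.70, 1.53)→(2.83, 2.83); distance from the point to it = 1.01 mm. The point is inside the cross-section and 1.01 mm from the nearest boundary — more than the 0.5 mm shell width (2 × 0.25), so it's in the infill interior.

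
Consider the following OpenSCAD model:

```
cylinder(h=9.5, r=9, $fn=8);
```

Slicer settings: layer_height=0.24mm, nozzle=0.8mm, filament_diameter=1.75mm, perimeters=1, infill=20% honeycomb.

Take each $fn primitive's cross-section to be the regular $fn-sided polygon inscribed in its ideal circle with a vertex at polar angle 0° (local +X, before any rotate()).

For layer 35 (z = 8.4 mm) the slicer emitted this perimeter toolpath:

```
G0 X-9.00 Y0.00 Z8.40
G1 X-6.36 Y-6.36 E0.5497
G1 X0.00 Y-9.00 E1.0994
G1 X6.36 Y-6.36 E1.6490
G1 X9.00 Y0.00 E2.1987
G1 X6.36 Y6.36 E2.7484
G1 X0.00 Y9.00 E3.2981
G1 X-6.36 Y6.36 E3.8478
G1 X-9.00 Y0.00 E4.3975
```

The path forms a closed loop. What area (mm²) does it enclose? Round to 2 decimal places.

228.96 mm²

Apply the shoelace formula to the sequence of (X, Y) vertices; enclosed area = 228.96 mm².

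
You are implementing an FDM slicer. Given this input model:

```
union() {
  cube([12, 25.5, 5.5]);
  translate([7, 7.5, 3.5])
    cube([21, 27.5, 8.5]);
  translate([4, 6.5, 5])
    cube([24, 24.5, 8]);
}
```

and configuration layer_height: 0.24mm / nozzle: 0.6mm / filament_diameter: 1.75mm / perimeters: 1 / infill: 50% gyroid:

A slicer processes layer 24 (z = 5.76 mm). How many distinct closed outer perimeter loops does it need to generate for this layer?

1

At z = 5.76 mm: the cube does not reach this height (z outside [0, 5.5]); the cube at (7, 7.5) is present — its section is the full 21×27.5 rectangle; the cube at (4, 6.5) is present — its section is the full 24×24.5 rectangle; Merging all regions: the regions partially overlap (shared area 493.50 mm²), so overlapping operands fuse into one piece — 1 connected region. The result has 1 disconnected region.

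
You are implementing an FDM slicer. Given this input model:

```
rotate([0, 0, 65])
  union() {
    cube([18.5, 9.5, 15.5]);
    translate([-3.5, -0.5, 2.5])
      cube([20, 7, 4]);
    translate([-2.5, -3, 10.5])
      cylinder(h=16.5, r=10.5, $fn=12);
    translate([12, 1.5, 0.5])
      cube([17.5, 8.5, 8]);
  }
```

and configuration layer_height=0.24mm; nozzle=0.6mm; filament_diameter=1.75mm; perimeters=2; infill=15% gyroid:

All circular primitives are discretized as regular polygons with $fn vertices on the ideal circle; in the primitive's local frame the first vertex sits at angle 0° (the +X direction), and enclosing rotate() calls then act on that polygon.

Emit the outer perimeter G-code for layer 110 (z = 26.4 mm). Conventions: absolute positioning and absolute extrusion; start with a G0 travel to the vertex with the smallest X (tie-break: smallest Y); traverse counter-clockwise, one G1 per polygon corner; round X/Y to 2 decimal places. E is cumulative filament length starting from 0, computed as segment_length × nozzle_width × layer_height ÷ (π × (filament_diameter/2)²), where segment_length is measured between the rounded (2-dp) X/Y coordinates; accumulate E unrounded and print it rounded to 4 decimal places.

G0 X-8.80 Y-4.45 Z26.40
G1 X-6.94 Y-9.56 E0.3256
G1 X-2.78 Y-13.05 E0.6507
G1 X2.58 Y-13.99 E0.9764
G1 X7.68 Y-12.13 E1.3014
G1 X11.18 Y-7.97 E1.6269
G1 X12.12 Y-2.62 E1.9521
G1 X10.26 Y2.49 E2.2777
G1 X6.10 Y5.98 E2.6028
G1 X0.75 Y6.93 E2.9281
G1 X-4.36 Y5.07 E3.2536
G1 X-7.85 Y0.90 E3.5792
G1 X-8.80 Y-4.45 E3.9045

At z = 26.4 mm: the cube is absent (z outside [0, 15.5]); the cube at (-3.5, -0.5) does not reach this height (z outside [2.5, 6.5]); the r=10.5 cylinder at (-2.5, -3) contributes a regular 12-gon of circumradius 10.5; the cube at (12, 1.5) is not intersected at this z (z outside [0.5, 8.5]); Merging all regions: only the r=10.5 cylinder at (-2.5, -3) is present, so the union is just that shape — 1 connected region; (whole slice rotated 65° about Z — lengths, areas and connectivity unchanged). The outline is a single polygon with 12 vertices. Extrusion per mm of travel: 0.6 × 0.24 / (π × 0.875²) = 0.059868. Accumulating E over each segment gives final E = 3.9045.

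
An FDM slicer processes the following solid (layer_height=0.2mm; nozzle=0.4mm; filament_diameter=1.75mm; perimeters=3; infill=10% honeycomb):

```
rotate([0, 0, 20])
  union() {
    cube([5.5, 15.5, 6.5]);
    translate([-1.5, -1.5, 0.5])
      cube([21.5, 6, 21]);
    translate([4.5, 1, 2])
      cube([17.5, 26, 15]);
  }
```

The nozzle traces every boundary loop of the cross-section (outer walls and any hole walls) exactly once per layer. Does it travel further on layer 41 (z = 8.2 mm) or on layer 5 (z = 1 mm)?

Layer 41 (z = 8.2): the cube is absent (z outside [0, 6.5]); the 21.5×6 cube at (-1.5, -1.5) contributes its full rectangle (perimeter 55.00 mm); the 17.5×26 cube at (4.5, 1) contributes its full rectangle (perimeter 87.00 mm); Merging all regions: the regions partially overlap (shared area 54.25 mm²), so the edge portions inside another operand are dropped and the merged outline is re-measured after clipping — boundary = 104.00 mm; (whole slice rotated 20° about Z — lengths, areas and connectivity unchanged). So its perimeter = 104.00 mm. Layer 5 (z = 1): the cube (footprint 5.5×15.5) is included at this height (perimeter 42.00 mm); the cube at (-1.5, -1.5) is present — its section is the full 21.5×6 rectangle (perimeter 55.00 mm); the cube at (4.5, 1) is not intersected at this z (z outside [2, 17]); Merging all regions: the regions partially overlap (shared area 24.75 mm²), so the edge portions inside another operand are dropped and the merged outline is re-measured after clipping — boundary = 77.00 mm; (rotated 20° about Z; rotation is an isometry so areas/perimeters/island counts are preserved). So its perimeter = 77.00 mm. Layer 41 is larger (104.00 vs 77.00 mm).

layer 41 (z = 8.2 mm)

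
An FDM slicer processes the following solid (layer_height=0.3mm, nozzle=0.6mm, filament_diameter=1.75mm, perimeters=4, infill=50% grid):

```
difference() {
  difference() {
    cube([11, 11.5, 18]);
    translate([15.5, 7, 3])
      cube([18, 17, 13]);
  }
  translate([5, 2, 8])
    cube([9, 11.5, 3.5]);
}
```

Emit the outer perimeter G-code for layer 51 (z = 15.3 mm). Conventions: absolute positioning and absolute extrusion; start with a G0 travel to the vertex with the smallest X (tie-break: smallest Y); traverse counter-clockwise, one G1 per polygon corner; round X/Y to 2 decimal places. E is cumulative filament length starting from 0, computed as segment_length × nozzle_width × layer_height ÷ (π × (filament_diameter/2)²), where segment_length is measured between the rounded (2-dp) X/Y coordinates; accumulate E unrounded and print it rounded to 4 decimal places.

At z = 15.3 mm: the cube is present — its section is the full 11×11.5 rectangle; the cube at (15.5, 7) is present — its section is the full 18×17 rectangle; Subtracting the remaining from the first: starting from the 11×11.5 cube, the 18×17 cube at (15.5, 7) misses the remaining region (no effect) — 1 connected region; the cube at (5, 2) is not intersected at this z (z outside [8, 11.5]); Taking the first minus the rest: none of the subtracted shapes is present at this height, so that combined region is unchanged — 1 connected region. The outline is a single polygon with 4 vertices. Extrusion per mm of travel: 0.6 × 0.3 / (π × 0.875²) = 0.074835. Accumulating E over each segment gives final E = 3.3676.

G0 X0.00 Y0.00 Z15.30
G1 X11.00 Y0.00 E0.8232
G1 X11.00 Y11.50 E1.6838
G1 X0.00 Y11.50 E2.5070
G1 X0.00 Y0.00 E3.3676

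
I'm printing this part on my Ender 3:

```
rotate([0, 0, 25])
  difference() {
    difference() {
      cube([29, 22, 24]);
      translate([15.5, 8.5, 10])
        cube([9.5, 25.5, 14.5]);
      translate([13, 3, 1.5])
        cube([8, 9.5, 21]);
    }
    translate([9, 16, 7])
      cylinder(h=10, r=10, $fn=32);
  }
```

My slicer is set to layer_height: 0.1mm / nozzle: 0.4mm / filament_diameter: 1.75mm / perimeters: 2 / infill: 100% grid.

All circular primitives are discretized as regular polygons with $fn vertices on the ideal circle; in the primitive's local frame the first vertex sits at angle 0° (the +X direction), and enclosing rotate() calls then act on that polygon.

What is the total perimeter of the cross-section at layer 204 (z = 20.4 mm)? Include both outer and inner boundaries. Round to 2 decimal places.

145.00 mm

At z = 20.4 mm: the cube (footprint 29×22) is included at this height (perimeter 102.00 mm); the cube at (15.5, 8.5) is present — its section is the full 9.5×25.5 rectangle (perimeter 70.00 mm); the 8×9.5 cube at (13, 3) contributes its full rectangle (perimeter 35.00 mm); Subtracting the remaining from the first: starting from the 29×22 cube, the 9.5×25.5 cube at (15.5, 8.5) partially overlaps it — only the 128.25 mm² overlap (of its 242.25 mm²) is removed, clipping the outline; the 8×9.5 cube at (13, 3) partially overlaps it — only the 54.00 mm² overlap (of its 76.00 mm²) is removed, clipping the outline — boundary = 145.00 mm; the cylinder at (9, 16) does not reach this height (z outside [7, 17]); Taking the first minus the rest: none of the subtracted shapes is present at this height, so the result so far is unchanged — boundary = 145.00 mm; (whole slice rotated 25° about Z — lengths, areas and connectivity unchanged). Overall, the cross-section is a single solid region. Total boundary length (outer) = 145.00 mm.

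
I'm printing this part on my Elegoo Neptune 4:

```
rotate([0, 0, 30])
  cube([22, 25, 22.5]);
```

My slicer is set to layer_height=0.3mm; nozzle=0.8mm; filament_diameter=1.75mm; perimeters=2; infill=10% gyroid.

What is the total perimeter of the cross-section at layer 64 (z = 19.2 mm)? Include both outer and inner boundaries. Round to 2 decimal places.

At z = 19.2 mm: the cube (footprint 22×25) is included at this height (perimeter 94.00 mm); (whole slice rotated 30° about Z — lengths, areas and connectivity unchanged). Overall, the cross-section is a single solid region. Total boundary length (outer) = 94.00 mm.

94.00 mm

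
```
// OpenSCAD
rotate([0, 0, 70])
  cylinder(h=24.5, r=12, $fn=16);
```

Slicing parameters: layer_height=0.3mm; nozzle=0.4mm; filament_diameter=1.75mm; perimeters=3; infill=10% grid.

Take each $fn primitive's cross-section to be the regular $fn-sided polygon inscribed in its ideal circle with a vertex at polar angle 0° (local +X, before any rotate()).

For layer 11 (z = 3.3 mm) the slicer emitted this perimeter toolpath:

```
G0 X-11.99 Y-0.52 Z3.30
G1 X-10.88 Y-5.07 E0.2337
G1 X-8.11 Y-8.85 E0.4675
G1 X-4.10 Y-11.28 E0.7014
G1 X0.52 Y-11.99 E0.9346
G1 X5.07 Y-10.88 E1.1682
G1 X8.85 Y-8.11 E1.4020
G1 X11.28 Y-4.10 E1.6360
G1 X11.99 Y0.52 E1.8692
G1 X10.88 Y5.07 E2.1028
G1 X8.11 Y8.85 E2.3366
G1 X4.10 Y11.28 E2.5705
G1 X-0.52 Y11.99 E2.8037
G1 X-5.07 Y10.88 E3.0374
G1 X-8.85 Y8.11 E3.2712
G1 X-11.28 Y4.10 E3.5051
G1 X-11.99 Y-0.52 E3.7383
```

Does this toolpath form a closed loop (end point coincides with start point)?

Start point (G0): (-11.99, -0.52). End point (last G1): the path returns to the start — closed.

yes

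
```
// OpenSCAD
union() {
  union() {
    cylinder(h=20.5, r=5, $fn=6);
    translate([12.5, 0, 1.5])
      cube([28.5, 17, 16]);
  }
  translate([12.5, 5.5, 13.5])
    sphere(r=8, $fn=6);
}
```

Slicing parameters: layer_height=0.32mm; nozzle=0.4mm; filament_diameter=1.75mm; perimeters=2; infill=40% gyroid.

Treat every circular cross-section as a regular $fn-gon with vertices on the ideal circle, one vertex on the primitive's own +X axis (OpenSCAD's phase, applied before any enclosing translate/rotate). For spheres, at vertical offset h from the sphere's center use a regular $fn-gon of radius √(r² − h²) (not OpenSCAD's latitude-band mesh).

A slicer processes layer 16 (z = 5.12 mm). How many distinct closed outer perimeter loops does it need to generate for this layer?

2

At z = 5.12 mm: the cylinder: section is a regular 6-gon, circumradius r=5; the cube at (12.5, 0) is present — its section is the full 28.5×17 rectangle; Merging all regions: the 2 present regions are separate (no shared area or edge), so areas and boundary lengths simply add and each stays a separate island — 2 connected regions; the sphere at (12.5, 5.5) is not intersected at this z (|z−center|=8.380 > r=8); Merging all regions: only the result so far is present, so the union is just that shape — 2 connected regions. The result has 2 disconnected regions.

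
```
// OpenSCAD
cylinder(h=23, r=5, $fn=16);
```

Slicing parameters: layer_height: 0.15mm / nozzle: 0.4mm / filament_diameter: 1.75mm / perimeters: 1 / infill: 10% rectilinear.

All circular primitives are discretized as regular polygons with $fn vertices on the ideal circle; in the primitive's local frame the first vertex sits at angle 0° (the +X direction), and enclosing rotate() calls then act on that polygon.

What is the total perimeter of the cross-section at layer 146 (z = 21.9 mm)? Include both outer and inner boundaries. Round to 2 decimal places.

At z = 21.9 mm: the cylinder: section is a regular 16-gon, circumradius r=5 (perimeter = 2·16·5.000·sin(180°/16) = 31.21 mm). Overall, the cross-section is a single solid region. Total boundary length (outer) = 31.21 mm.

31.21 mm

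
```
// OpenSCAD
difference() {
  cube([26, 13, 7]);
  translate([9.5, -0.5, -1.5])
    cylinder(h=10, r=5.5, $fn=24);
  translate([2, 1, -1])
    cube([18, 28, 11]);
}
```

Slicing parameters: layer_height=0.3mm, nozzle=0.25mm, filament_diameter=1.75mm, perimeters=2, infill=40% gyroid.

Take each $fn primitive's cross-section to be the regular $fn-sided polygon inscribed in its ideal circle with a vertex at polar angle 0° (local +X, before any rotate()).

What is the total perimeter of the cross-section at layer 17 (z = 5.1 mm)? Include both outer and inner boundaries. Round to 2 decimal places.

At z = 5.1 mm: the cube (footprint 26×13) is included at this height (perimeter 78.00 mm); the r=5.5 cylinder at (9.5, -0.5) contributes a regular 24-gon of circumradius 5.5 (perimeter = 2·24·5.500·sin(180°/24) = 34.46 mm); the 18×28 cube at (2, 1) contributes its full rectangle (perimeter 92.00 mm); After the difference (first − rest): starting from the 26×13 cube, the r=5.5 cylinder at (9.5, -0.5) partially overlaps it — only the 41.51 mm² overlap (of its 93.95 mm²) is removed, clipping the outline; the 18×28 cube at (2, 1) partially overlaps it — only the 185.23 mm² overlap (of its 504.00 mm²) is removed, clipping the outline — boundary = 82.60 mm. Overall, the cross-section has 2 separate islands. Total boundary length (outer) = 82.60 mm.

82.60 mm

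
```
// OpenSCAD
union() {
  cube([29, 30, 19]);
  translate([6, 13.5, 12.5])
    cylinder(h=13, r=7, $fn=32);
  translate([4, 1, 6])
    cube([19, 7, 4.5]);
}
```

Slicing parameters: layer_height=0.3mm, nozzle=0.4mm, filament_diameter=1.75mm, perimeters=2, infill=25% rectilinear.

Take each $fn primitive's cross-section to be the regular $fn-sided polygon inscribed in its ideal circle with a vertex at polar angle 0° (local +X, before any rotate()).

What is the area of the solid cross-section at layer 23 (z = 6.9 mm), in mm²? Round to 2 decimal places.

At z = 6.9 mm: the cube (footprint 29×30) is included at this height (area 870.00 mm²); the cylinder at (6, 13.5) is absent (z outside [12.5, 25.5]); the 19×7 cube at (4, 1) contributes its full rectangle (area 133.00 mm²); Combining (union): the 19×7 cube at (4, 1) lies entirely inside the 29×30 cube, so the union is just the 29×30 cube — area = 870.00 mm². Overall, the cross-section is a single solid region. Net area = 870.00 mm².

870.00 mm²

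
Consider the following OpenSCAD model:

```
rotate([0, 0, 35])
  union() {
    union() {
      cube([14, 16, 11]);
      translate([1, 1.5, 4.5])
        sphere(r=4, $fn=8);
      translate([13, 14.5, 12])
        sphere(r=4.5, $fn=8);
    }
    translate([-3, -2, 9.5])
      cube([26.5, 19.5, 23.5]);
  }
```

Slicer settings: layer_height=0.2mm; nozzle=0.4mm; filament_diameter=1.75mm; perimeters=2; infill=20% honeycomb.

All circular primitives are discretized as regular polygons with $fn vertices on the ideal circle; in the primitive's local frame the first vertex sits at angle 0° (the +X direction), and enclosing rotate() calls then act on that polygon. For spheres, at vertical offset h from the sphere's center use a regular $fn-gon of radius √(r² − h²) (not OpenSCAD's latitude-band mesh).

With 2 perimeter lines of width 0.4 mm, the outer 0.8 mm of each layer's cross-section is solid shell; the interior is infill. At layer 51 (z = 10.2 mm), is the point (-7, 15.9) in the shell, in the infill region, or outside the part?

At z = 10.2 mm: the cube (footprint 14×16) is included at this height; the sphere at (1, 1.5) is absent (|z−center|=5.700 > r=4); the sphere at (13, 14.5): section is a regular 8-gon, circumradius = √(r²−h²) = √(4.5²−1.8²) = 4.124; Combining (union): the regions partially overlap (shared area 23.17 mm²), so overlapping operands fuse into one piece — 1 connected region; the 26.5×19.5 cube at (-3, -2) contributes its full rectangle; Merging all regions: the regions partially overlap (shared area 245.89 mm²), so overlapping operands fuse into one piece — 1 connected region; (whole slice rotated 35° about Z — lengths, areas and connectivity unchanged). Overall, the cross-section is a single solid region. Undo the 35° rotation: the query point maps to (3.386, 17.040) in the un-rotated model frame. The nearest boundary edge runs (-3.00, 17.50)→(10.29, 17.50); distance from the point to it = 0.46 mm. The point is inside the cross-section, 0.46 mm from the nearest boundary — within the 0.8 mm shell band (2 × 0.4).

shell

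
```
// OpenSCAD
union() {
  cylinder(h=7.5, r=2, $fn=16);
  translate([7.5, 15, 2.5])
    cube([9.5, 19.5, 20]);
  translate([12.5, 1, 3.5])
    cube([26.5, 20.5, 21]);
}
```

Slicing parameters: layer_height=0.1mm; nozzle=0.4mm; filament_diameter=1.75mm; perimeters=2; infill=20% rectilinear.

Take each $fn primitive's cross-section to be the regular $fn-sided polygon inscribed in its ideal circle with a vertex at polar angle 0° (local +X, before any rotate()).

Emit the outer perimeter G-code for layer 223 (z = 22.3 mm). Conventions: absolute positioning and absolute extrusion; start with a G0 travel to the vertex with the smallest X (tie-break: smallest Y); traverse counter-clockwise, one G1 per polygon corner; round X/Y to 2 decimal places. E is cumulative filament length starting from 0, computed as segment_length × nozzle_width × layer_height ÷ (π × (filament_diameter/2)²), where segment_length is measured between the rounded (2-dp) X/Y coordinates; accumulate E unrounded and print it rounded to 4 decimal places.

G0 X7.50 Y15.00 Z22.30
G1 X12.50 Y15.00 E0.0832
G1 X12.50 Y1.00 E0.3160
G1 X39.00 Y1.00 E0.7567
G1 X39.00 Y21.50 E1.0976
G1 X17.00 Y21.50 E1.4634
G1 X17.00 Y34.50 E1.6796
G1 X7.50 Y34.50 E1.8376
G1 X7.50 Y15.00 E2.1619

At z = 22.3 mm: the cylinder is absent (z outside [0, 7.5]); the cube at (7.5, 15) (footprint 9.5×19.5) is included at this height; the cube at (12.5, 1) (footprint 26.5×20.5) is included at this height; Taking the union: the regions partially overlap (shared area 29.25 mm²), so overlapping operands fuse into one piece — 1 connected region. The outline is a single polygon with 8 vertices. Extrusion per mm of travel: 0.4 × 0.1 / (π × 0.875²) = 0.016630. Accumulating E over each segment gives final E = 2.1619.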